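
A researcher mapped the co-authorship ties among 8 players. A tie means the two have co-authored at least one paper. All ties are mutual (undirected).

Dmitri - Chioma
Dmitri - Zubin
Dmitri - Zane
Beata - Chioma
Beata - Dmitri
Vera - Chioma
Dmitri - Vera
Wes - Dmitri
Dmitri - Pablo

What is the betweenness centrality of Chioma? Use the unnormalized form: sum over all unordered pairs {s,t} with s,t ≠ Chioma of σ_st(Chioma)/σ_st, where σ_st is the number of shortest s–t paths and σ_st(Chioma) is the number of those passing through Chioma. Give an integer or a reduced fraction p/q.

1/2

Pairs whose geodesics pass through Chioma — Beata–Vera: 1/2.
All other pairs contribute 0.
Summing the contributions gives betweenness(Chioma) = 1/2.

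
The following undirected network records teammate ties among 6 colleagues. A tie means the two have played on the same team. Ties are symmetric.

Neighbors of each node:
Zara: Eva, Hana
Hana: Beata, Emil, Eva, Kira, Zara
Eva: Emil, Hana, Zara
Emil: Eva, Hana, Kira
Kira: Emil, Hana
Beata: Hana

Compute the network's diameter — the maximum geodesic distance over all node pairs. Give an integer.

Eccentricity of each node (its greatest distance to any other): Beata:2, Emil:2, Eva:2, Hana:1, Kira:2, Zara:2.
The maximum eccentricity is 2, realized for instance by the pair Kira–Beata via Kira – Hana – Beata. So the diameter is 2.

2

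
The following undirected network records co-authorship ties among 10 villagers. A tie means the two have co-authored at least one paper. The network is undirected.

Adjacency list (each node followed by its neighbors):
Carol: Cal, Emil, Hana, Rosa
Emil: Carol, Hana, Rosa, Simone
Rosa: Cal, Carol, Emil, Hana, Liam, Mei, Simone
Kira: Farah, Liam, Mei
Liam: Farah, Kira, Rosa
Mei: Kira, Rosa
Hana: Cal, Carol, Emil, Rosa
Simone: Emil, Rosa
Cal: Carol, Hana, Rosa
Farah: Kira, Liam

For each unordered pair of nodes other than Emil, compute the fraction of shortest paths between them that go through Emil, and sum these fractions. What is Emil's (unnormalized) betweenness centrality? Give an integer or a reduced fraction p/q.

1

Pairs whose geodesics pass through Emil — Carol–Simone: 1/2; Hana–Simone: 1/2.
All other pairs contribute 0.
Summing the contributions gives betweenness(Emil) = 1.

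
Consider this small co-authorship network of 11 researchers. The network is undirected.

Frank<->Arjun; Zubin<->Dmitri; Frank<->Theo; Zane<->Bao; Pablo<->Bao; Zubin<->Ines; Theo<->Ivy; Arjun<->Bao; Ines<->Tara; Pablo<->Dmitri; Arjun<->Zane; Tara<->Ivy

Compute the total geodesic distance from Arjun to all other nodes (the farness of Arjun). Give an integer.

Distances from Arjun: Bao:1, Dmitri:3, Frank:1, Ines:5, Ivy:3, Pablo:2, Tara:4, Theo:2, Zane:1, Zubin:4.
Sum = 1 + 3 + 1 + 5 + 3 + 2 + 4 + 2 + 1 + 4 = 26.

26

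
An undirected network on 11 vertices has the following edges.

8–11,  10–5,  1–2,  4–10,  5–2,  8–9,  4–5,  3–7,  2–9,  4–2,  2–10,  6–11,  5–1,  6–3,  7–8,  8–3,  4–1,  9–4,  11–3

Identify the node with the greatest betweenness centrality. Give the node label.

Unnormalized betweenness of each node: 1:0, 2:28/3, 3:5, 4:28/3, 5:1/3, 6:0, 7:0, 8:49/2, 9:25, 10:0, 11:7/2.
9 has the largest value, 25, making it the main broker — the node through which the most shortest paths run.

9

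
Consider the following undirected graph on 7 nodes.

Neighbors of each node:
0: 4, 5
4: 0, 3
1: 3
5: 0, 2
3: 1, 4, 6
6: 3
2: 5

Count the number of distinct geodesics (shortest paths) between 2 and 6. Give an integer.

1

The shortest distance is 5, and the only length-5 path is 2–5–0–4–3–6. So there is exactly 1 shortest path.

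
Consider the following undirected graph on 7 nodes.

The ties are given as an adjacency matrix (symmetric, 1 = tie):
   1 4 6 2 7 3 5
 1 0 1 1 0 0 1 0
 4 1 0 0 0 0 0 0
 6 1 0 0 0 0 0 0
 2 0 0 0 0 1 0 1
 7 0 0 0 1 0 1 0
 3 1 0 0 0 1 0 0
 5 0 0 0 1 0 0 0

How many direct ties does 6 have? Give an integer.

1

6 is directly tied to 1. That is 1 neighbor, so the degree of 6 is 1.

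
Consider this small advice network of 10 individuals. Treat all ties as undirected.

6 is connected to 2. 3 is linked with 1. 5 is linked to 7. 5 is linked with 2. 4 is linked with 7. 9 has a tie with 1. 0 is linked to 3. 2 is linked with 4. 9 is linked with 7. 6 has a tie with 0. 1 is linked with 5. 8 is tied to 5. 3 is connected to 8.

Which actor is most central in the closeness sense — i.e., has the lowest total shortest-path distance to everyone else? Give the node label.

5

Farness (sum of distances to all others) for each node — 0:21, 1:17, 2:17, 3:19, 4:21, 5:15, 6:21, 7:19, 8:19, 9:21.
The smallest farness is 15, for 5, so 5 has the highest closeness.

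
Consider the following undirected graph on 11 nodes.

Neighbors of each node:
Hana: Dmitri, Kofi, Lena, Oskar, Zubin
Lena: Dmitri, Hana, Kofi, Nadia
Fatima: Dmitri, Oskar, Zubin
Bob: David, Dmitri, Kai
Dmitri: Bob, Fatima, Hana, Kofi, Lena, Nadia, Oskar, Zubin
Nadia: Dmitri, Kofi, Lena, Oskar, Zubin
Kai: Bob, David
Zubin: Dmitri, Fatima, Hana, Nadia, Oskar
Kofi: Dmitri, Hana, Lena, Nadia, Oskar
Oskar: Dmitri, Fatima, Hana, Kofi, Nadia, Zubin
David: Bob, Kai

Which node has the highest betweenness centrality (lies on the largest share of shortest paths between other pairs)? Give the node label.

Unnormalized betweenness of each node: Bob:16, David:0, Dmitri:121/5, Fatima:0, Hana:5/6, Kai:0, Kofi:9/20, Lena:1/5, Nadia:5/6, Oskar:97/60, Zubin:13/15.
Dmitri has the largest value, 121/5, making it the main broker — the node through which the most shortest paths run.

Dmitri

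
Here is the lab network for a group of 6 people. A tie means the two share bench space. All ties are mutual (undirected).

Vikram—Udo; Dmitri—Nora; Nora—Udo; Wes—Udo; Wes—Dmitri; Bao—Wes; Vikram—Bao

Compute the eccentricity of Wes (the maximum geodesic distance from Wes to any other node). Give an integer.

2

Distances from Wes: Bao:1, Dmitri:1, Nora:2, Udo:1, Vikram:2.
The largest is 2 (to Nora and Vikram), so the eccentricity of Wes is 2.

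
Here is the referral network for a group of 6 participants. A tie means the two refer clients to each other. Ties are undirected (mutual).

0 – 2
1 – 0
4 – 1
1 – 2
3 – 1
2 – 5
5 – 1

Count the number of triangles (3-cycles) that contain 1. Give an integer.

2

1's neighbors: 0, 2, 3, 4, and 5.
Neighbor pairs that are themselves tied: 1–0–2; 1–2–5. Each forms one triangle with 1, for 2 in total.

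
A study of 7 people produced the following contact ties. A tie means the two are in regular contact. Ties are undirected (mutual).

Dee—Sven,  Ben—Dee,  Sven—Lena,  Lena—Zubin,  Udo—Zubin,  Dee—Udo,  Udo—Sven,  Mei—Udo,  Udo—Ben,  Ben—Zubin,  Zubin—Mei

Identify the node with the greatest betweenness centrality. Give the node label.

Unnormalized betweenness of each node: Ben:1/2, Dee:1/2, Lena:1/2, Mei:0, Sven:3/2, Udo:4, Zubin:3.
Udo has the largest value, 4, making it the main broker — the node through which the most shortest paths run.

Udo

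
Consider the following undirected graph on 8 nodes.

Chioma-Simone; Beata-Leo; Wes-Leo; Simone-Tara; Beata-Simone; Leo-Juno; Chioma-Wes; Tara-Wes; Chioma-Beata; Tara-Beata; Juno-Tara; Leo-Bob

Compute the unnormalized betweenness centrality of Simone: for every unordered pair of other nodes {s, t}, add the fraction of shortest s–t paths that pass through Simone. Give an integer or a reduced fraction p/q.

8/15

Pairs whose geodesics pass through Simone — Tara–Chioma: 1/3; Chioma–Juno: 1/5.
All other pairs contribute 0.
Summing the contributions gives betweenness(Simone) = 8/15.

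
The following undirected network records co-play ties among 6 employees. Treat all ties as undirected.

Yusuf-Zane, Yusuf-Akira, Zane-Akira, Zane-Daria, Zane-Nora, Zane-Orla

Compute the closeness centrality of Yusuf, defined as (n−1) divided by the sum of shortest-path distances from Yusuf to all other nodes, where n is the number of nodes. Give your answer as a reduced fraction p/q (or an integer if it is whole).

Distances from Yusuf: Akira:1, Daria:2, Nora:2, Orla:2, Zane:1. Sum = 8.
n = 6, so closeness = 5/8.

5/8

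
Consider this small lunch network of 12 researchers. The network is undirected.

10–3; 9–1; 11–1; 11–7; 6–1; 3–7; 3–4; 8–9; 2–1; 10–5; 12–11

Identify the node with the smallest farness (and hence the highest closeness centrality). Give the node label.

11

Farness (sum of distances to all others) for each node — 1:26, 2:36, 3:30, 4:40, 5:48, 6:36, 7:26, 8:44, 9:34, 10:38, 11:24, 12:34.
The smallest farness is 24, for 11, so 11 has the highest closeness.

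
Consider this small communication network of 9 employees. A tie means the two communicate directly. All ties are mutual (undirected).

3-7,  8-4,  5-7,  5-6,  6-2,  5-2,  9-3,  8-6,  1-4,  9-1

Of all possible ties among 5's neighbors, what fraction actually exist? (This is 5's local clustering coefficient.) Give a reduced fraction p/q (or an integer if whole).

5's neighbors: 2, 6, and 7 (k = 3).
Possible neighbor pairs: C(3,2) = 3. Edges among them: 2–6 → e = 1.
Clustering(5) = 1/3.

1/3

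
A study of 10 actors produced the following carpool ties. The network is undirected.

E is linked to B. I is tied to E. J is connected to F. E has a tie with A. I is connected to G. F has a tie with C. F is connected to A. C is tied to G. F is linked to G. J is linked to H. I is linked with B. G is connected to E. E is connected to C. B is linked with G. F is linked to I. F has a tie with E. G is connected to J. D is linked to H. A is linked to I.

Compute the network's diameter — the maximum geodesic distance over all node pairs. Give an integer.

4

Eccentricity of each node (its greatest distance to any other): A:4, B:4, C:4, D:4, E:4, F:3, G:3, H:3, I:4, J:2.
The maximum eccentricity is 4, realized for instance by the pair D–I via D – H – J – F – I. So the diameter is 4.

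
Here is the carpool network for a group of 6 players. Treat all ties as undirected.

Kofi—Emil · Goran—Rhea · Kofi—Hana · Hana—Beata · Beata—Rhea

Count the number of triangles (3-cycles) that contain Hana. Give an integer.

0

Hana's neighbors are Beata and Kofi, but none of them are tied to each other, so no triangle contains Hana.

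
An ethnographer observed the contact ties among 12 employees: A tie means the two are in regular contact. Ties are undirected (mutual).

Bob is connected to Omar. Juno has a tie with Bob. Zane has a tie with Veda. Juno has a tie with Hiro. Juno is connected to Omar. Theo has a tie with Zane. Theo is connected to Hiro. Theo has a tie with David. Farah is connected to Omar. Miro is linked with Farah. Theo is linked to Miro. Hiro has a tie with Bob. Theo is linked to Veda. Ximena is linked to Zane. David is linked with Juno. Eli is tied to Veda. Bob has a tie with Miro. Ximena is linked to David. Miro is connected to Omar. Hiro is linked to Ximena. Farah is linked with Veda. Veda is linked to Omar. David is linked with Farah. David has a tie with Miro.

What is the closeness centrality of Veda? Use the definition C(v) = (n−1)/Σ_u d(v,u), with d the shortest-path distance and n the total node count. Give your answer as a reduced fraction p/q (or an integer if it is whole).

11/17

Distances from Veda: Bob:2, David:2, Eli:1, Farah:1, Hiro:2, Juno:2, Miro:2, Omar:1, Theo:1, Ximena:2, Zane:1. Sum = 17.
n = 12, so closeness = 11/17.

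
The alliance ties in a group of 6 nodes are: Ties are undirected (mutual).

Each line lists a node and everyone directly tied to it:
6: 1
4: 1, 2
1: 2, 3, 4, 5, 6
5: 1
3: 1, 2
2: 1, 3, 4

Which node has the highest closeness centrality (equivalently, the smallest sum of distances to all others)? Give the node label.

Farness (sum of distances to all others) for each node — 1:5, 2:7, 3:8, 4:8, 5:9, 6:9.
The smallest farness is 5, for 1, so 1 has the highest closeness.

1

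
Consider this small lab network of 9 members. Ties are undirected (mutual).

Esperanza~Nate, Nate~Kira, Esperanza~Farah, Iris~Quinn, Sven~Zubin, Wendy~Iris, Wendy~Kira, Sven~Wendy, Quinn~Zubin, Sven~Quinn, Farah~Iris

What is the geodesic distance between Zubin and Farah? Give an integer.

One shortest route is Zubin – Quinn – Iris – Farah, which uses 3 edges, and at distance 2 from Zubin we only reach {Iris, Wendy}, which does not include Farah. So d(Zubin,Farah) = 3.

3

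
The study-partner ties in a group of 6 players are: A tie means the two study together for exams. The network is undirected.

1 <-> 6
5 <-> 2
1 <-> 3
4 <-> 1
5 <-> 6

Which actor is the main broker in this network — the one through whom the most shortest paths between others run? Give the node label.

1

Unnormalized betweenness of each node: 1:7, 2:0, 3:0, 4:0, 5:4, 6:6.
1 has the largest value, 7, making it the main broker — the node through which the most shortest paths run.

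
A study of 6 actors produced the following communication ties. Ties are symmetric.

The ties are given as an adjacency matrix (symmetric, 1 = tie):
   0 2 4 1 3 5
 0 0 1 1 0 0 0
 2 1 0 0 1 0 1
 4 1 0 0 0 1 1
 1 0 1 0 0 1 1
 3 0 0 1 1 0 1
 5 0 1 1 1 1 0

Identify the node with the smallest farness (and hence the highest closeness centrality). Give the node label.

Farness (sum of distances to all others) for each node — 0:8, 1:7, 2:7, 3:7, 4:7, 5:6.
The smallest farness is 6, for 5, so 5 has the highest closeness.

5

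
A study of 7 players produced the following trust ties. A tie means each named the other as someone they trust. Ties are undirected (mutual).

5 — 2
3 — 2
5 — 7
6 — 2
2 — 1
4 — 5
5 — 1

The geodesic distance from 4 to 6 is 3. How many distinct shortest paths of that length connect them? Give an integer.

The shortest distance is 3, and the only length-3 path is 4–5–2–6. So there is exactly 1 shortest path.

1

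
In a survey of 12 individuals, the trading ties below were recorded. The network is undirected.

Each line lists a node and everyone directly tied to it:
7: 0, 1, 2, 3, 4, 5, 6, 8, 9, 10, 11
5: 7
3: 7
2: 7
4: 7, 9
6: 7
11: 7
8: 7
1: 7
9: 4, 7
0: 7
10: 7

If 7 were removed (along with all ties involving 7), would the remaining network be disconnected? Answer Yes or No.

Yes

Removing 7 leaves {10} with no path to {5}, so the network splits into 10 components. 7 is a cut vertex.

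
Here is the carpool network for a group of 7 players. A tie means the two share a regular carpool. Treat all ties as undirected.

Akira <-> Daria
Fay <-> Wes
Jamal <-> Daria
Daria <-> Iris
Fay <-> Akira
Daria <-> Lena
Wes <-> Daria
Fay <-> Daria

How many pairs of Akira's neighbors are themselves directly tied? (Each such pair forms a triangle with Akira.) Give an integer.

1

Akira's neighbors: Daria and Fay.
Neighbor pairs that are themselves tied: Akira–Daria–Fay. Each forms one triangle with Akira, for 1 in total.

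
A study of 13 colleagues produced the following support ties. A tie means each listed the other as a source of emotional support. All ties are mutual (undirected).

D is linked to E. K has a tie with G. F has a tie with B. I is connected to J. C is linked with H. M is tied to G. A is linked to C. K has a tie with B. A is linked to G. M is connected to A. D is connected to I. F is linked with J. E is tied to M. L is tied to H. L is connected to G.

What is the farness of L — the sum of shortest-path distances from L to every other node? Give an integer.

Distances from L: A:2, B:3, C:2, D:4, E:3, F:4, G:1, H:1, I:5, J:5, K:2, M:2.
Sum = 2 + 3 + 2 + 4 + 3 + 4 + 1 + 1 + 5 + 5 + 2 + 2 = 34.

34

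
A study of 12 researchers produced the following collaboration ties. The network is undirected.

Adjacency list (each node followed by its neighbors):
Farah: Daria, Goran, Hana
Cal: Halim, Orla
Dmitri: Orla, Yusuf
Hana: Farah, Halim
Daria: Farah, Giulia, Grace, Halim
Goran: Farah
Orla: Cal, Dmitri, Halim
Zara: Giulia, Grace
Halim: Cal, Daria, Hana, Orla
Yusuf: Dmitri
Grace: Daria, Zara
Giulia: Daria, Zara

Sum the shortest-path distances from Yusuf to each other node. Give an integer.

Distances from Yusuf: Cal:3, Daria:4, Dmitri:1, Farah:5, Giulia:5, Goran:6, Grace:5, Halim:3, Hana:4, Orla:2, Zara:6.
Sum = 3 + 4 + 1 + 5 + 5 + 6 + 5 + 3 + 4 + 2 + 6 = 44.

44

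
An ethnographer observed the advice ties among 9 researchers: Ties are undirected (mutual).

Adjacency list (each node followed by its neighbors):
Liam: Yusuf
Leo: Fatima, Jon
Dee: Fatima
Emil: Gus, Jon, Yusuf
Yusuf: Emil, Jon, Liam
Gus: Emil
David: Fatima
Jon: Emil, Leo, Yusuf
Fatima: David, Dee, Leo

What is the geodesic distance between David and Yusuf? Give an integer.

4

One shortest route is David – Fatima – Leo – Jon – Yusuf, which uses 4 edges, and at distance 3 from David we only reach {Jon}, which does not include Yusuf. So d(David,Yusuf) = 4.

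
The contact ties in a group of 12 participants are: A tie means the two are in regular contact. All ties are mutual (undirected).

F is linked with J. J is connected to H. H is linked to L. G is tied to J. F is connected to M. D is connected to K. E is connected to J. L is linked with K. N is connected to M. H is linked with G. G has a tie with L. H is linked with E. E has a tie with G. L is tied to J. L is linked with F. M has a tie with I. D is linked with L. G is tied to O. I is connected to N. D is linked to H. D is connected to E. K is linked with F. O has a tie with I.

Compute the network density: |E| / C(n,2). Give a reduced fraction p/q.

23/66

There are 23 edges and 12 nodes, so the maximum possible is C(12,2) = 66.
Density = 23/66.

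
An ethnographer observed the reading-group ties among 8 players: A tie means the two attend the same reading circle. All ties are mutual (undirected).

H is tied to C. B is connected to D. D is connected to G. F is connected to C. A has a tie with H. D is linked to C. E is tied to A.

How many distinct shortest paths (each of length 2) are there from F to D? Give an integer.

1

The shortest distance is 2, and the only length-2 path is F–C–D. So there is exactly 1 shortest path.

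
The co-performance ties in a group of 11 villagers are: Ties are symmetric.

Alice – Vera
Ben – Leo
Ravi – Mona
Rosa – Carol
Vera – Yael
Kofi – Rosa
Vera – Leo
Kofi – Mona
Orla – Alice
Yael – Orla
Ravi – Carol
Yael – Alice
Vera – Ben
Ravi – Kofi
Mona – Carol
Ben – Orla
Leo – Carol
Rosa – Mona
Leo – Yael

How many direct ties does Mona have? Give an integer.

4

Mona is directly tied to Carol, Kofi, Ravi, and Rosa. That is 4 neighbors, so the degree of Mona is 4.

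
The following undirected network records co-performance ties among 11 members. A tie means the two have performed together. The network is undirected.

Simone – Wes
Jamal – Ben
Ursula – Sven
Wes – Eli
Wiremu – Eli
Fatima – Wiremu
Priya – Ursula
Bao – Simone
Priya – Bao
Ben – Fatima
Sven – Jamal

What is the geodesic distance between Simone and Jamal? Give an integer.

5

One shortest route is Simone – Bao – Priya – Ursula – Sven – Jamal, which uses 5 edges, and at distance 4 from Simone we only reach {Fatima, Sven}, which does not include Jamal. So d(Simone,Jamal) = 5.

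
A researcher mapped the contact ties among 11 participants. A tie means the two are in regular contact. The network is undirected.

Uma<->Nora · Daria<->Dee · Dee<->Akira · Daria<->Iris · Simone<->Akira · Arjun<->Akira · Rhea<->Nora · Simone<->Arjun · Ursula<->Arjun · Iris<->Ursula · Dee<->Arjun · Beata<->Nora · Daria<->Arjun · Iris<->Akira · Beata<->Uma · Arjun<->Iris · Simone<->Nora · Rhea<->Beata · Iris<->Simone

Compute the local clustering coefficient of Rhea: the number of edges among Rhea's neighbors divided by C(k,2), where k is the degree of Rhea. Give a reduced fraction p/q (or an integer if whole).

Rhea's neighbors: Beata and Nora (k = 2).
Possible neighbor pairs: C(2,2) = 1. Edges among them: Beata–Nora → e = 1.
Clustering(Rhea) = 1/1.

1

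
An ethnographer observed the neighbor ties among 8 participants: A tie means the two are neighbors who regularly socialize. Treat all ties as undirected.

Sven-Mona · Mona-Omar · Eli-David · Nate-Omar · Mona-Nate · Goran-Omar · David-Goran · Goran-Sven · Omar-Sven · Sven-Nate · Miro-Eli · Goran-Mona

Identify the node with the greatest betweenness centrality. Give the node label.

Unnormalized betweenness of each node: David:10, Eli:6, Goran:12, Miro:0, Mona:4/3, Nate:0, Omar:4/3, Sven:4/3.
Goran has the largest value, 12, making it the main broker — the node through which the most shortest paths run.

Goran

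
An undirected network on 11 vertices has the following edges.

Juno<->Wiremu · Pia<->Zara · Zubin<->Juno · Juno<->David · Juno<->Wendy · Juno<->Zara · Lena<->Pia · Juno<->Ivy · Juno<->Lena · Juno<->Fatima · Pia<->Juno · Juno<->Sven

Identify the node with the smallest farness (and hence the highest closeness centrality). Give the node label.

Juno

Farness (sum of distances to all others) for each node — David:19, Fatima:19, Ivy:19, Juno:10, Lena:18, Pia:17, Sven:19, Wendy:19, Wiremu:19, Zara:18, Zubin:19.
The smallest farness is 10, for Juno, so Juno has the highest closeness.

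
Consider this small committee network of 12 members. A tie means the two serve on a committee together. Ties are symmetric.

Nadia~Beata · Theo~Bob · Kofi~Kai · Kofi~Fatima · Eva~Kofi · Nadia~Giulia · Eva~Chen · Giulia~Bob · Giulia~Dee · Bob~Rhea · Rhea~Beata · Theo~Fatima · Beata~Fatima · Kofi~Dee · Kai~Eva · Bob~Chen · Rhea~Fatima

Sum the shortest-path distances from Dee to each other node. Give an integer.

Distances from Dee: Beata:3, Bob:2, Chen:3, Eva:2, Fatima:2, Giulia:1, Kai:2, Kofi:1, Nadia:2, Rhea:3, Theo:3.
Sum = 3 + 2 + 3 + 2 + 2 + 1 + 2 + 1 + 2 + 3 + 3 = 24.

24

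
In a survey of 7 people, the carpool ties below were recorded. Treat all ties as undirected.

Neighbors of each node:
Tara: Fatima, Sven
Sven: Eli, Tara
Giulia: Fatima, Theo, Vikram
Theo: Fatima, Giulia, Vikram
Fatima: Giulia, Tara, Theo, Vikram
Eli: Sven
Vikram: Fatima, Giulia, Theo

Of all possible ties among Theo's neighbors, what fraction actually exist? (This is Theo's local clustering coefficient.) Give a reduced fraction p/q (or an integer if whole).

1

Theo's neighbors: Fatima, Giulia, and Vikram (k = 3).
Possible neighbor pairs: C(3,2) = 3. Edges among them: Fatima–Giulia, Fatima–Vikram, Giulia–Vikram → e = 3.
Clustering(Theo) = 3/3 = 1.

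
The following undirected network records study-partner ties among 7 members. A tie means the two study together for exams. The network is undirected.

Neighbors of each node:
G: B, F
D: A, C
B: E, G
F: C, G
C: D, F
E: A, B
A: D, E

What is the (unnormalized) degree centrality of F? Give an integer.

2

F is directly tied to C and G. That is 2 neighbors, so the degree of F is 2.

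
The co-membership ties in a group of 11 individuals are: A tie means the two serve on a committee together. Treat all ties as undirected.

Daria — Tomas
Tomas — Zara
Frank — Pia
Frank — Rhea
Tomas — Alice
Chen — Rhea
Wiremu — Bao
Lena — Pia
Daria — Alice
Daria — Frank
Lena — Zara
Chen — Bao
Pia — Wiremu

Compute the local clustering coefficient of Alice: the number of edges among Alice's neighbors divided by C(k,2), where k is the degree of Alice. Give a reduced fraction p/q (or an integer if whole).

1

Alice's neighbors: Daria and Tomas (k = 2).
Possible neighbor pairs: C(2,2) = 1. Edges among them: Daria–Tomas → e = 1.
Clustering(Alice) = 1/1.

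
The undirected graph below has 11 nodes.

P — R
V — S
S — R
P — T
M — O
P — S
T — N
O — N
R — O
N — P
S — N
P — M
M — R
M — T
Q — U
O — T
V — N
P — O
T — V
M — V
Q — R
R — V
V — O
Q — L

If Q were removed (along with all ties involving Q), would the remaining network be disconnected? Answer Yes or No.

Yes

Removing Q leaves {M, N, O, P, R, S, T, and V} with no path to {L}, so the network splits into 3 components. Q is a cut vertex.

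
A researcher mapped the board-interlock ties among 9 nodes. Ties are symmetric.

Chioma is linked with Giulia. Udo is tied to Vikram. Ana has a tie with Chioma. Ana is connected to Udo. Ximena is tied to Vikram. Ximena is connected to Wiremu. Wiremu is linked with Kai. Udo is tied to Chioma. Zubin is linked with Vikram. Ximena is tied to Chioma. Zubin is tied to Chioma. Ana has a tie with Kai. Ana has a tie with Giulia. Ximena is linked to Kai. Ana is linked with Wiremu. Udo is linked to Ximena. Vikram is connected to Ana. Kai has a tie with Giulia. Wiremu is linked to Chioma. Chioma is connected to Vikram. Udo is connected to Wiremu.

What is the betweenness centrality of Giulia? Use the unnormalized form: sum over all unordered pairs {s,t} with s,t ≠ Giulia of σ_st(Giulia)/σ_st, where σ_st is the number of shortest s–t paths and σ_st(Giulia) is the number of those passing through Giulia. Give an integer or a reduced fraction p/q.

5/12

Pairs whose geodesics pass through Giulia — Zubin–Kai: 1/6; Kai–Chioma: 1/4.
All other pairs contribute 0.
Summing the contributions gives betweenness(Giulia) = 5/12.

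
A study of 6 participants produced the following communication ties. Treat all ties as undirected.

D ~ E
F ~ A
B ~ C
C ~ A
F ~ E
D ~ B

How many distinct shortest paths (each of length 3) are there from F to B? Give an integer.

The shortest distance is 3. The length-3 paths are: F–E–D–B; F–A–C–B.
That gives 2 distinct shortest paths.

2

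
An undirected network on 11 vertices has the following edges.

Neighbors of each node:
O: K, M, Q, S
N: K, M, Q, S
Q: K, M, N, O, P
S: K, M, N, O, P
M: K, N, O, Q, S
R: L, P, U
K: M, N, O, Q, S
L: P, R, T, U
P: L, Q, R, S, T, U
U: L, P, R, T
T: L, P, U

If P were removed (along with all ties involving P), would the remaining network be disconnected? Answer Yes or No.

Removing P leaves {L, R, T, and U} with no path to {K, M, N, O, Q, and S}, so the network splits into 2 components. P is a cut vertex.

Yes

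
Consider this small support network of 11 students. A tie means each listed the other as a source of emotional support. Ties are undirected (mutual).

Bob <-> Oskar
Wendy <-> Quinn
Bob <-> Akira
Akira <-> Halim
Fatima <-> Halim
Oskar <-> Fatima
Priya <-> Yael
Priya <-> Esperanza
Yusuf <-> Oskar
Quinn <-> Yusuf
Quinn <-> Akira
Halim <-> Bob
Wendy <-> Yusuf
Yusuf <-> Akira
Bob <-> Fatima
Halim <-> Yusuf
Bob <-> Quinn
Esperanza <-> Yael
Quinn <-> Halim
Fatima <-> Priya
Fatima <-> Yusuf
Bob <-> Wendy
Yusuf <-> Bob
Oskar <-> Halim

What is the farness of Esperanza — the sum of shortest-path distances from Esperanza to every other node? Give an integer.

Distances from Esperanza: Akira:4, Bob:3, Fatima:2, Halim:3, Oskar:3, Priya:1, Quinn:4, Wendy:4, Yael:1, Yusuf:3.
Sum = 4 + 3 + 2 + 3 + 3 + 1 + 4 + 4 + 1 + 3 = 28.

28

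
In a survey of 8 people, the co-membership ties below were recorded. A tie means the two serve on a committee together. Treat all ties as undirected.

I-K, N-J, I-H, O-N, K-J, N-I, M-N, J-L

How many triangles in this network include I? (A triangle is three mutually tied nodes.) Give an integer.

0

I's neighbors are H, K, and N, but none of them are tied to each other, so no triangle contains I.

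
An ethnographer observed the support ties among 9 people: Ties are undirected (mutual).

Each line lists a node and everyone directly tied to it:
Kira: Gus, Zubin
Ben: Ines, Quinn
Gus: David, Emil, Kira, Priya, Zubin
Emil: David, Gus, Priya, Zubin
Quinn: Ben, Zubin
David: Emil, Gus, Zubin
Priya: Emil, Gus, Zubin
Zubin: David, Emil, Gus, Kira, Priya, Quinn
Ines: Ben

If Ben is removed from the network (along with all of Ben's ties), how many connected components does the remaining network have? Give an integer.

Without Ben, the remaining ties split the others into: {Ines}; {David, Emil, Gus, Kira, Priya, Quinn, Zubin}.
That's 2 separate components.

2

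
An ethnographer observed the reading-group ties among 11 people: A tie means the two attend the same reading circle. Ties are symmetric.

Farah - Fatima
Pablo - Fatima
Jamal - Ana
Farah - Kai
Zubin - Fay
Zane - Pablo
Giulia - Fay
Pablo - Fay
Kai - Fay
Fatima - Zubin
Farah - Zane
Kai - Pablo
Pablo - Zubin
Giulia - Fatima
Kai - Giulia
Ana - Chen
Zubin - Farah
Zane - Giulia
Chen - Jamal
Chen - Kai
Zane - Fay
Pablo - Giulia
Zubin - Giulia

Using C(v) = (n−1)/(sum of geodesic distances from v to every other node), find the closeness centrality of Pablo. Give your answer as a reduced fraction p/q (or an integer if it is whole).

5/8

Distances from Pablo: Ana:3, Chen:2, Farah:2, Fatima:1, Fay:1, Giulia:1, Jamal:3, Kai:1, Zane:1, Zubin:1. Sum = 16.
n = 11, so closeness = 10/16 = 5/8.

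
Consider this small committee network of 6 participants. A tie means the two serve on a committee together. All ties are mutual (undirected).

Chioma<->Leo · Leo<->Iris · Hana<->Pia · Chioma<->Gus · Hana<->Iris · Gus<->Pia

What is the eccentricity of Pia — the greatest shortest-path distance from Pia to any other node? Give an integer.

Distances from Pia: Chioma:2, Gus:1, Hana:1, Iris:2, Leo:3.
The largest is 3 (to Leo), so the eccentricity of Pia is 3.

3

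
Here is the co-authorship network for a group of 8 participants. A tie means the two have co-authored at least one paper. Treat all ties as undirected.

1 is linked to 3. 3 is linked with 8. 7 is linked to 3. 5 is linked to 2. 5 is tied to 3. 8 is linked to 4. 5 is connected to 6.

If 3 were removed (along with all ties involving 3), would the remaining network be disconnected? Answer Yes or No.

Yes

Removing 3 leaves {2, 5, and 6} with no path to {1}, so the network splits into 4 components. 3 is a cut vertex.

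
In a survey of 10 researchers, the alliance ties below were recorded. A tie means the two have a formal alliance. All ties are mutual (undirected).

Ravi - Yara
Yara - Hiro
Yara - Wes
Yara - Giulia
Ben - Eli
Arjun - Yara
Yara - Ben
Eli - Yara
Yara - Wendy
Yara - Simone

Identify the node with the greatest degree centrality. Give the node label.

Yara

Degrees — Arjun:1, Ben:2, Eli:2, Giulia:1, Hiro:1, Ravi:1, Simone:1, Wendy:1, Wes:1, Yara:9.
The maximum is 9, attained only by Yara.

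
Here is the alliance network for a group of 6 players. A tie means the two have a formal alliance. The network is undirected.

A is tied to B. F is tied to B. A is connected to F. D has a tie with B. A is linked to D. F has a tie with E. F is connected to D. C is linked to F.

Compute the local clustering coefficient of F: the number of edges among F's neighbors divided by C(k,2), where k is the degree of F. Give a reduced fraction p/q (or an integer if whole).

F's neighbors: A, B, C, D, and E (k = 5).
Possible neighbor pairs: C(5,2) = 10. Edges among them: A–B, A–D, B–D → e = 3.
Clustering(F) = 3/10.

3/10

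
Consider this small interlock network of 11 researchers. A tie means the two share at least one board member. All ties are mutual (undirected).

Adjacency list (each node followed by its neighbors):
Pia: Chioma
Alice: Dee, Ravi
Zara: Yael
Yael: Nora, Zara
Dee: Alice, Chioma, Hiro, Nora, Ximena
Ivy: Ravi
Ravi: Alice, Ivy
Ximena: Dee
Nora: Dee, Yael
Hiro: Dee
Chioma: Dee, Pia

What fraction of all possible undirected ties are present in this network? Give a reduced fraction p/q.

There are 10 edges and 11 nodes, so the maximum possible is C(11,2) = 55.
Density = 10/55 = 2/11.

2/11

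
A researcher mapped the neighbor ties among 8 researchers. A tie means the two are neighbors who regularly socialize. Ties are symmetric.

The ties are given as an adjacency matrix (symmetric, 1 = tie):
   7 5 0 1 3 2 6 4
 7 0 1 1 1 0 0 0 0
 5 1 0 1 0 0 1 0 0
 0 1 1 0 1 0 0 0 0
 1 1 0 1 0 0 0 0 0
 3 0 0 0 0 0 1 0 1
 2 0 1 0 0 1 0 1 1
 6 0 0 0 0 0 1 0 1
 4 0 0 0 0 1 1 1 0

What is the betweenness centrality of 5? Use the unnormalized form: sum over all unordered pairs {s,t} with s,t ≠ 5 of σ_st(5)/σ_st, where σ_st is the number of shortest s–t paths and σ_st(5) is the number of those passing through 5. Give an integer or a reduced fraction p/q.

Pairs whose geodesics pass through 5 — 7–3: 1; 7–2: 1; 7–6: 1; 7–4: 1; 0–3: 1; 0–2: 1; 0–6: 1; 0–4: 1; 1–3: 2/2; 1–2: 2/2; 1–6: 2/2; 1–4: 2/2.
All other pairs contribute 0.
Summing the contributions gives betweenness(5) = 12.

12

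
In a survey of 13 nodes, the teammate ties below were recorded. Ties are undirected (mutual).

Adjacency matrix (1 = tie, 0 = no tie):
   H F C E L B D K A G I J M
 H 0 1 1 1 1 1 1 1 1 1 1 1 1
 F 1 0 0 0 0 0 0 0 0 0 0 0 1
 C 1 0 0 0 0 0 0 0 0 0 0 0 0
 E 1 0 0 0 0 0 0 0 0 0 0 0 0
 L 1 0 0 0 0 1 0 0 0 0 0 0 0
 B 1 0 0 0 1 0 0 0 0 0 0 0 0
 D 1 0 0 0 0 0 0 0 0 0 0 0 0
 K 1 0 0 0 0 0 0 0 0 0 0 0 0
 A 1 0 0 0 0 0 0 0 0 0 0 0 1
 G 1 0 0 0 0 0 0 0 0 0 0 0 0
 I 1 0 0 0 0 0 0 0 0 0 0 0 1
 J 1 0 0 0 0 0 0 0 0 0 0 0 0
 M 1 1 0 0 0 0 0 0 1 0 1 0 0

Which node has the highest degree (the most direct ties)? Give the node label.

Degrees — A:2, B:2, C:1, D:1, E:1, F:2, G:1, H:12, I:2, J:1, K:1, L:2, M:4.
The maximum is 12, attained only by H.

H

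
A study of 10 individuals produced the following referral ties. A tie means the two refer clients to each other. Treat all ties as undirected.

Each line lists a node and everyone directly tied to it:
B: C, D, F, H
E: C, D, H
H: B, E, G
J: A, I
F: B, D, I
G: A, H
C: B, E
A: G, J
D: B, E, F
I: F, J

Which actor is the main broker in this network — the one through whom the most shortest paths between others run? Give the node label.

H

Unnormalized betweenness of each node: A:7/2, B:28/3, C:1/3, D:17/6, E:10/3, F:53/6, G:37/6, H:19/2, I:35/6, J:10/3.
H has the largest value, 19/2, making it the main broker — the node through which the most shortest paths run.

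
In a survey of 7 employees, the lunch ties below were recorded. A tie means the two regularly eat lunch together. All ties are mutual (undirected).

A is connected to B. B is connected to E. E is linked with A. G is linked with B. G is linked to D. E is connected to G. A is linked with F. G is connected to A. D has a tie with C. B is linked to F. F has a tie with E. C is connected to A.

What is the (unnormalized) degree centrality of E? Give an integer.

E is directly tied to A, B, F, and G. That is 4 neighbors, so the degree of E is 4.

4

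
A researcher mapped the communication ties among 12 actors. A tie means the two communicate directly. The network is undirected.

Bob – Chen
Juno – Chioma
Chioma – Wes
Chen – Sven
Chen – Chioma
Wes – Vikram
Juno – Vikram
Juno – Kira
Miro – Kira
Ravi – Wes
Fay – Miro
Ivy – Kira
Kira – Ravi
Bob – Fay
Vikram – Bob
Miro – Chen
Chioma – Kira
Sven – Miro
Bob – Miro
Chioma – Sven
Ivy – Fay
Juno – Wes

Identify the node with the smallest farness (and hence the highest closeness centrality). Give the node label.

Farness (sum of distances to all others) for each node — Bob:19, Chen:20, Chioma:18, Fay:23, Ivy:24, Juno:19, Kira:17, Miro:18, Ravi:24, Sven:22, Vikram:21, Wes:21.
The smallest farness is 17, for Kira, so Kira has the highest closeness.

Kira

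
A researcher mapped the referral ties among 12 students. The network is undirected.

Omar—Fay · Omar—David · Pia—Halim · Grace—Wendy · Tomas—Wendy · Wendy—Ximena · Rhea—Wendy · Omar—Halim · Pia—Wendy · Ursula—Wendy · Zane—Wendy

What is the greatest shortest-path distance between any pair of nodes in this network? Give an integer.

Eccentricity of each node (its greatest distance to any other): David:5, Fay:5, Grace:5, Halim:3, Omar:4, Pia:3, Rhea:5, Tomas:5, Ursula:5, Wendy:4, Ximena:5, Zane:5.
The maximum eccentricity is 5, realized for instance by the pair David–Ursula via David – Omar – Halim – Pia – Wendy – Ursula. So the diameter is 5.

5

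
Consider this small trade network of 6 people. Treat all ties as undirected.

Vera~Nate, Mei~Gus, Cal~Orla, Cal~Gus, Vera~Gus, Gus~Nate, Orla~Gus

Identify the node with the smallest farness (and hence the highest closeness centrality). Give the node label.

Gus

Farness (sum of distances to all others) for each node — Cal:8, Gus:5, Mei:9, Nate:8, Orla:8, Vera:8.
The smallest farness is 5, for Gus, so Gus has the highest closeness.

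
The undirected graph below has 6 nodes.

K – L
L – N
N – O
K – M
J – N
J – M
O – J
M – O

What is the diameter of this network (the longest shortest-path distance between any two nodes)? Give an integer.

Eccentricity of each node (its greatest distance to any other): J:2, K:2, L:2, M:2, N:2, O:2.
The maximum eccentricity is 2, realized for instance by the pair O–L via O – N – L. So the diameter is 2.

2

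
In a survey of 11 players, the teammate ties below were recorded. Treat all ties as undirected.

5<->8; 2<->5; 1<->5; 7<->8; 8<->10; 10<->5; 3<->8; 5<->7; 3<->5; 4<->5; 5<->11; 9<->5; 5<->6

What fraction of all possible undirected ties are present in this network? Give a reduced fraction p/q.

There are 13 edges and 11 nodes, so the maximum possible is C(11,2) = 55.
Density = 13/55.

13/55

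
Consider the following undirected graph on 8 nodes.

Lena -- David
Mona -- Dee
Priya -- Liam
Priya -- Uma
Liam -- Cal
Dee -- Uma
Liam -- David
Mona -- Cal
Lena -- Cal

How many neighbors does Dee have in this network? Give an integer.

2

Dee is directly tied to Mona and Uma. That is 2 neighbors, so the degree of Dee is 2.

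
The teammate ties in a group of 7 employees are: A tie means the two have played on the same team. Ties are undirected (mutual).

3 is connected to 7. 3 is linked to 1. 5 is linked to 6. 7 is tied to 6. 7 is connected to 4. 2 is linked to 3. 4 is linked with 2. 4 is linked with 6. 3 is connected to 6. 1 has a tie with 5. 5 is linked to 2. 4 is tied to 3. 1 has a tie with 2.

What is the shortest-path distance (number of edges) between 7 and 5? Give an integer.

2

One shortest route is 7 – 6 – 5, which uses 2 edges, and 7 and 5 are not directly tied, so nothing shorter exists. So d(7,5) = 2.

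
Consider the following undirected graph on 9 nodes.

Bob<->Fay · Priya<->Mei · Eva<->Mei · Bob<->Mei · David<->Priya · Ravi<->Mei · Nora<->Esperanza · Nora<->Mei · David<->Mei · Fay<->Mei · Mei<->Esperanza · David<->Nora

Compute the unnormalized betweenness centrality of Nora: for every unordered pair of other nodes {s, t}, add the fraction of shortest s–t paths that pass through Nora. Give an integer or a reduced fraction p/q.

1/2

Pairs whose geodesics pass through Nora — Esperanza–David: 1/2.
All other pairs contribute 0.
Summing the contributions gives betweenness(Nora) = 1/2.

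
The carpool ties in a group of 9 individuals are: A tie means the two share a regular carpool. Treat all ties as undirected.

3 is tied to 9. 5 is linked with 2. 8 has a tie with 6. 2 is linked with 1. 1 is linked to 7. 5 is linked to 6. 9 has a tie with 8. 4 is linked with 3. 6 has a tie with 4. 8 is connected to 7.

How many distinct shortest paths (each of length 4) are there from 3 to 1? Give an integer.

1

The shortest distance is 4, and the only length-4 path is 3–9–8–7–1. So there is exactly 1 shortest path.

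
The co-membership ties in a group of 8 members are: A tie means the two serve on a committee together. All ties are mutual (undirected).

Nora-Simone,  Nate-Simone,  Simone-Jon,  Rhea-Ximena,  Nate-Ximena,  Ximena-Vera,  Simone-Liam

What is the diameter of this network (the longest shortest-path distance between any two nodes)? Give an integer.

Eccentricity of each node (its greatest distance to any other): Jon:4, Liam:4, Nate:2, Nora:4, Rhea:4, Simone:3, Vera:4, Ximena:3.
The maximum eccentricity is 4, realized for instance by the pair Jon–Vera via Jon – Simone – Nate – Ximena – Vera. So the diameter is 4.

4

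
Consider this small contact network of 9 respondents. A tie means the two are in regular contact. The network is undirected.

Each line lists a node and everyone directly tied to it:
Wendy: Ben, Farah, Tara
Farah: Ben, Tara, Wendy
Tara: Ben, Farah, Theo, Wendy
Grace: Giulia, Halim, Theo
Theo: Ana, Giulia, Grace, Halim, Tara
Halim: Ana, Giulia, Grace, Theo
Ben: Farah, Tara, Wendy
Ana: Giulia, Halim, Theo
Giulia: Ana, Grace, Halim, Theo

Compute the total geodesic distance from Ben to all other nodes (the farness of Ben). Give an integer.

Distances from Ben: Ana:3, Farah:1, Giulia:3, Grace:3, Halim:3, Tara:1, Theo:2, Wendy:1.
Sum = 3 + 1 + 3 + 3 + 3 + 1 + 2 + 1 = 17.

17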